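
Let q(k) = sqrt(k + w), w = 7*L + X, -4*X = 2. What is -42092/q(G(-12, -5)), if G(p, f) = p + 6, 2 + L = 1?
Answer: 42092*I*sqrt(6)/9 ≈ 11456.0*I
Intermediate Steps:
X = -1/2 (X = -1/4*2 = -1/2 ≈ -0.50000)
L = -1 (L = -2 + 1 = -1)
w = -15/2 (w = 7*(-1) - 1/2 = -7 - 1/2 = -15/2 ≈ -7.5000)
G(p, f) = 6 + p
q(k) = sqrt(-15/2 + k) (q(k) = sqrt(k - 15/2) = sqrt(-15/2 + k))
-42092/q(G(-12, -5)) = -42092*2/sqrt(-30 + 4*(6 - 12)) = -42092*2/sqrt(-30 + 4*(-6)) = -42092*2/sqrt(-30 - 24) = -42092*(-I*sqrt(6)/9) = -(-42092)*I*sqrt(6)/9 = 42092*I*sqrt(6)/9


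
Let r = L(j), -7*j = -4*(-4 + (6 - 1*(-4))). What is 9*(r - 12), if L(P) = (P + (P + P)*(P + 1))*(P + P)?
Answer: 678348/343 ≈ 1977.7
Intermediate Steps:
j = 24/7 (j = -(-4)*(-4 + (6 - 1*(-4)))/7 = -(-4)*(-4 + (6 + 4))/7 = -(-4)*(-4 + 10)/7 = -(-4)*6/7 = -⅐*(-24) = 24/7 ≈ 3.4286)
L(P) = 2*P*(P + 2*P*(1 + P)) (L(P) = (P + (2*P)*(1 + P))*(2*P) = (P + 2*P*(1 + P))*(2*P) = 2*P*(P + 2*P*(1 + P)))
r = 79488/343 (r = (24/7)²*(6 + 4*(24/7)) = 576*(6 + 96/7)/49 = (576/49)*(138/7) = 79488/343 ≈ 231.74)
9*(r - 12) = 9*(79488/343 - 12) = 9*(75372/343) = 678348/343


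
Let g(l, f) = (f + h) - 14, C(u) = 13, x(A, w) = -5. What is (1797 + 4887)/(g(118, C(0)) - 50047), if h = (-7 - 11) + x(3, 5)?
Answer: -6684/50071 ≈ -0.13349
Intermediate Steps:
h = -23 (h = (-7 - 11) - 5 = -18 - 5 = -23)
g(l, f) = -37 + f (g(l, f) = (f - 23) - 14 = (-23 + f) - 14 = -37 + f)
(1797 + 4887)/(g(118, C(0)) - 50047) = (1797 + 4887)/((-37 + 13) - 50047) = 6684/(-24 - 50047) = 6684/(-50071) = 6684*(-1/50071) = -6684/50071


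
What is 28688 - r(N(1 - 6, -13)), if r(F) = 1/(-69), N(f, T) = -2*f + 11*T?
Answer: 1979473/69 ≈ 28688.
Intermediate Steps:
r(F) = -1/69
28688 - r(N(1 - 6, -13)) = 28688 - 1*(-1/69) = 28688 + 1/69 = 1979473/69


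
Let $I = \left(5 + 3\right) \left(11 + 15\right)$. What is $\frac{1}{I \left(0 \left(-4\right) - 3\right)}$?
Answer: $- \frac{1}{624} \approx -0.0016026$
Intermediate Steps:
$I = 208$ ($I = 8 \cdot 26 = 208$)
$\frac{1}{I \left(0 \left(-4\right) - 3\right)} = \frac{1}{208 \left(0 \left(-4\right) - 3\right)} = \frac{1}{208 \left(0 - 3\right)} = \frac{1}{208 \left(-3\right)} = \frac{1}{-624} = - \frac{1}{624}$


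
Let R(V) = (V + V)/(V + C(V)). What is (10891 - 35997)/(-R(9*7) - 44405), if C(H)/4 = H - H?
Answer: 25106/44407 ≈ 0.56536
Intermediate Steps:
C(H) = 0 (C(H) = 4*(H - H) = 4*0 = 0)
R(V) = 2 (R(V) = (V + V)/(V + 0) = (2*V)/V = 2)
(10891 - 35997)/(-R(9*7) - 44405) = (10891 - 35997)/(-1*2 - 44405) = -25106/(-2 - 44405) = -25106/(-44407) = -25106*(-1/44407) = 25106/44407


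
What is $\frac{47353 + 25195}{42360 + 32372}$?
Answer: $\frac{2591}{2669} \approx 0.97078$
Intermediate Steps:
$\frac{47353 + 25195}{42360 + 32372} = \frac{72548}{74732} = 72548 \cdot \frac{1}{74732} = \frac{2591}{2669}$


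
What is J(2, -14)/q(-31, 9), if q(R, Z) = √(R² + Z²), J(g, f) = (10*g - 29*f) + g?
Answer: 214*√1042/521 ≈ 13.259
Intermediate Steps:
J(g, f) = -29*f + 11*g (J(g, f) = (-29*f + 10*g) + g = -29*f + 11*g)
J(2, -14)/q(-31, 9) = (-29*(-14) + 11*2)/(√((-31)² + 9²)) = (406 + 22)/(√(961 + 81)) = 428/(√1042) = 428*(√1042/1042) = 214*√1042/521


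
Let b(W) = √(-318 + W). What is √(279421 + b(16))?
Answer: √(279421 + I*√302) ≈ 528.6 + 0.016*I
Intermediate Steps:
√(279421 + b(16)) = √(279421 + √(-318 + 16)) = √(279421 + √(-302)) = √(279421 + I*√302)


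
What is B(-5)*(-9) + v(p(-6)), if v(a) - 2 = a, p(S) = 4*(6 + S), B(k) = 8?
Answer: -70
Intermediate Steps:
p(S) = 24 + 4*S
v(a) = 2 + a
B(-5)*(-9) + v(p(-6)) = 8*(-9) + (2 + (24 + 4*(-6))) = -72 + (2 + (24 - 24)) = -72 + (2 + 0) = -72 + 2 = -70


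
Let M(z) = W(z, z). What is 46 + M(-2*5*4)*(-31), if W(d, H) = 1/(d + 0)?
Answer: 1871/40 ≈ 46.775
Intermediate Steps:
W(d, H) = 1/d
M(z) = 1/z
46 + M(-2*5*4)*(-31) = 46 - 31/(-2*5*4) = 46 - 31/(-10*4) = 46 - 31/(-40) = 46 - 1/40*(-31) = 46 + 31/40 = 1871/40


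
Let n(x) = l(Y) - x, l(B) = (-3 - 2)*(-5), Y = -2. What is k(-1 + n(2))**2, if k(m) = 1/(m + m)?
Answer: 1/1936 ≈ 0.00051653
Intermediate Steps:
l(B) = 25 (l(B) = -5*(-5) = 25)
n(x) = 25 - x
k(m) = 1/(2*m)
k(-1 + n(2))**2 = (1/(2*(-1 + (25 - 1*2))))**2 = (1/(2*(-1 + (25 - 2))))**2 = (1/(2*(-1 + 23)))**2 = ((1/2)/22)**2 = ((1/2)*(1/22))**2 = (1/44)**2 = 1/1936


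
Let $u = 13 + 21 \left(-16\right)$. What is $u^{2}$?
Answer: $104329$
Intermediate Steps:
$u = -323$ ($u = 13 - 336 = -323$)
$u^{2} = \left(-323\right)^{2} = 104329$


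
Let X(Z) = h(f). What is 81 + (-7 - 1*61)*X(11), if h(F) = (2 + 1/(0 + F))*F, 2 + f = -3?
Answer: 693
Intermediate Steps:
f = -5 (f = -2 - 3 = -5)
h(F) = F*(2 + 1/F) (h(F) = (2 + 1/F)*F = F*(2 + 1/F))
X(Z) = -9 (X(Z) = 1 + 2*(-5) = 1 - 10 = -9)
81 + (-7 - 1*61)*X(11) = 81 + (-7 - 1*61)*(-9) = 81 + (-7 - 61)*(-9) = 81 - 68*(-9) = 81 + 612 = 693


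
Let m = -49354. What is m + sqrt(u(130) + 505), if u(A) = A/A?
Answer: -49354 + sqrt(506) ≈ -49332.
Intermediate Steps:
u(A) = 1
m + sqrt(u(130) + 505) = -49354 + sqrt(1 + 505) = -49354 + sqrt(506)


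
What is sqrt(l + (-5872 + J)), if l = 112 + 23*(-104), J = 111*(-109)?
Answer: I*sqrt(20251) ≈ 142.31*I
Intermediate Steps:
J = -12099
l = -2280 (l = 112 - 2392 = -2280)
sqrt(l + (-5872 + J)) = sqrt(-2280 + (-5872 - 12099)) = sqrt(-2280 - 17971) = sqrt(-20251) = I*sqrt(20251)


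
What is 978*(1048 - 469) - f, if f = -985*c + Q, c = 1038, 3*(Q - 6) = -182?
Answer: 4766240/3 ≈ 1.5887e+6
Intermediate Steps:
Q = -164/3 (Q = 6 + (⅓)*(-182) = 6 - 182/3 = -164/3 ≈ -54.667)
f = -3067454/3 (f = -985*1038 - 164/3 = -1022430 - 164/3 = -3067454/3 ≈ -1.0225e+6)
978*(1048 - 469) - f = 978*(1048 - 469) - 1*(-3067454/3) = 978*579 + 3067454/3 = 566262 + 3067454/3 = 4766240/3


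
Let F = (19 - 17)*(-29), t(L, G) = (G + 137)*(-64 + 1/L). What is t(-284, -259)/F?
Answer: -1108797/8236 ≈ -134.63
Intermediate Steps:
t(L, G) = (-64 + 1/L)*(137 + G) (t(L, G) = (137 + G)*(-64 + 1/L) = (-64 + 1/L)*(137 + G))
F = -58 (F = 2*(-29) = -58)
t(-284, -259)/F = ((137 - 259 - 64*(-284)*(137 - 259))/(-284))/(-58) = -(137 - 259 - 64*(-284)*(-122))/284*(-1/58) = -(137 - 259 - 2217472)/284*(-1/58) = -1/284*(-2217594)*(-1/58) = (1108797/142)*(-1/58) = -1108797/8236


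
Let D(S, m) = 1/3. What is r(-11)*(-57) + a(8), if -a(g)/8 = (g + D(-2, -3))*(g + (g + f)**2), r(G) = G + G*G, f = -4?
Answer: -7870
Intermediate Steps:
D(S, m) = 1/3
r(G) = G + G**2
a(g) = -8*(1/3 + g)*(g + (-4 + g)**2) (a(g) = -8*(g + 1/3)*(g + (g - 4)**2) = -8*(1/3 + g)*(g + (-4 + g)**2))
r(-11)*(-57) + a(8) = -11*(1 - 11)*(-57) + (-128/3 - 8*8**3 - 328/3*8 + (160/3)*8**2) = -11*(-10)*(-57) + (-128/3 - 8*512 - 2624/3 + (160/3)*64) = 110*(-57) + (-128/3 - 4096 - 2624/3 + 10240/3) = -6270 - 1600 = -7870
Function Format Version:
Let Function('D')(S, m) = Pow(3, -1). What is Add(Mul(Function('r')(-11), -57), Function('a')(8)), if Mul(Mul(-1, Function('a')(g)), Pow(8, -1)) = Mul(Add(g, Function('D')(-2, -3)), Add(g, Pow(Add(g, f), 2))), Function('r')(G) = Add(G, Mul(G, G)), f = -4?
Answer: -7870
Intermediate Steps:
Function('D')(S, m) = Rational(1, 3)
Function('r')(G) = Add(G, Pow(G, 2))
Function('a')(g) = Mul(-8, Add(Rational(1, 3), g), Add(g, Pow(Add(-4, g), 2))) (Function('a')(g) = Mul(-8, Mul(Add(g, Rational(1, 3)), Add(g, Pow(Add(g, -4), 2)))) = Mul(-8, Mul(Add(Rational(1, 3), g), Add(g, Pow(Add(-4, g), 2)))) = Mul(-8, Add(Rational(1, 3), g), Add(g, Pow(Add(-4, g), 2))))
Add(Mul(Function('r')(-11), -57), Function('a')(8)) = Add(Mul(Mul(-11, Add(1, -11)), -57), Add(Rational(-128, 3), Mul(-8, Pow(8, 3)), Mul(Rational(-328, 3), 8), Mul(Rational(160, 3), Pow(8, 2)))) = Add(Mul(Mul(-11, -10), -57), Add(Rational(-128, 3), Mul(-8, 512), Rational(-2624, 3), Mul(Rational(160, 3), 64))) = Add(Mul(110, -57), Add(Rational(-128, 3), -4096, Rational(-2624, 3), Rational(10240, 3))) = Add(-6270, -1600) = -7870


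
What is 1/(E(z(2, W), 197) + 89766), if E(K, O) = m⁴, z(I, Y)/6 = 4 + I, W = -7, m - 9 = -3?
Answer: 1/91062 ≈ 1.0982e-5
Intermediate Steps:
m = 6 (m = 9 - 3 = 6)
z(I, Y) = 24 + 6*I (z(I, Y) = 6*(4 + I) = 24 + 6*I)
E(K, O) = 1296 (E(K, O) = 6⁴ = 1296)
1/(E(z(2, W), 197) + 89766) = 1/(1296 + 89766) = 1/91062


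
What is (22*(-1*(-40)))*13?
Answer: 11440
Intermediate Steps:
(22*(-1*(-40)))*13 = (22*40)*13 = 880*13 = 11440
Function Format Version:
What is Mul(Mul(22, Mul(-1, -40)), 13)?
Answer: 11440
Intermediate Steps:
Mul(Mul(22, Mul(-1, -40)), 13) = Mul(Mul(22, 40), 13) = Mul(880, 13) = 11440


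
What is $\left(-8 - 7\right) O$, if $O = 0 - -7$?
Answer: $-105$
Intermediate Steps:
$O = 7$ ($O = 0 + 7 = 7$)
$\left(-8 - 7\right) O = \left(-8 - 7\right) 7 = \left(-15\right) 7 = -105$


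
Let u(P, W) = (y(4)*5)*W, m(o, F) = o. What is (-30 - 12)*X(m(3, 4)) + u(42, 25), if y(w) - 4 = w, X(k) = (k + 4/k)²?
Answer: 634/3 ≈ 211.33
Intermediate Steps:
y(w) = 4 + w
u(P, W) = 40*W (u(P, W) = ((4 + 4)*5)*W = (8*5)*W = 40*W)
(-30 - 12)*X(m(3, 4)) + u(42, 25) = (-30 - 12)*((4 + 3²)²/3²) + 40*25 = -14*(4 + 9)²/3 + 1000 = -14*13²/3 + 1000 = -14*169/3 + 1000 = -42*169/9 + 1000 = -2366/3 + 1000 = 634/3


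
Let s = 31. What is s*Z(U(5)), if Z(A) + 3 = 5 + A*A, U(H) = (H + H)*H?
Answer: 77562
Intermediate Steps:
U(H) = 2*H**2 (U(H) = (2*H)*H = 2*H**2)
Z(A) = 2 + A**2 (Z(A) = -3 + (5 + A*A) = -3 + (5 + A**2) = 2 + A**2)
s*Z(U(5)) = 31*(2 + (2*5**2)**2) = 31*(2 + (2*25)**2) = 31*(2 + 50**2) = 31*(2 + 2500) = 31*2502 = 77562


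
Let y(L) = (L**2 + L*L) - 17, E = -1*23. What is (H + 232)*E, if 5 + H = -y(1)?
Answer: -5566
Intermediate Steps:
E = -23
y(L) = -17 + 2*L**2 (y(L) = (L**2 + L**2) - 17 = 2*L**2 - 17 = -17 + 2*L**2)
H = 10 (H = -5 - (-17 + 2*1**2) = -5 - (-17 + 2*1) = -5 - (-17 + 2) = -5 - 1*(-15) = -5 + 15 = 10)
(H + 232)*E = (10 + 232)*(-23) = 242*(-23) = -5566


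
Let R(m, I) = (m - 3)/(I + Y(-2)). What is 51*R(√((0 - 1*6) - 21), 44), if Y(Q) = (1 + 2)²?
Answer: -153/53 + 153*I*√3/53 ≈ -2.8868 + 5.0001*I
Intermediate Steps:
Y(Q) = 9 (Y(Q) = 3² = 9)
R(m, I) = (-3 + m)/(9 + I) (R(m, I) = (m - 3)/(I + 9) = (-3 + m)/(9 + I))
51*R(√((0 - 1*6) - 21), 44) = 51*((-3 + √((0 - 1*6) - 21))/(9 + 44)) = 51*((-3 + √((0 - 6) - 21))/53) = 51*((-3 + √(-6 - 21))/53) = 51*((-3 + √(-27))/53) = 51*((-3 + 3*I*√3)/53) = 51*(-3/53 + 3*I*√3/53) = -153/53 + 153*I*√3/53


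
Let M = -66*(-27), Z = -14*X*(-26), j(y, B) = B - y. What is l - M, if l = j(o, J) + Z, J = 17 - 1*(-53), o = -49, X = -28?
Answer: -11855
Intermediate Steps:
J = 70 (J = 17 + 53 = 70)
Z = -10192 (Z = -14*(-28)*(-26) = 392*(-26) = -10192)
l = -10073 (l = (70 - 1*(-49)) - 10192 = (70 + 49) - 10192 = 119 - 10192 = -10073)
M = 1782
l - M = -10073 - 1*1782 = -10073 - 1782 = -11855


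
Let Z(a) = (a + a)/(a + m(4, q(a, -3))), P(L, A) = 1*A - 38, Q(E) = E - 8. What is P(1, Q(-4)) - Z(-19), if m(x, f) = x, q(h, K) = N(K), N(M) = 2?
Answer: -788/15 ≈ -52.533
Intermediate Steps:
q(h, K) = 2
Q(E) = -8 + E
P(L, A) = -38 + A (P(L, A) = A - 38 = -38 + A)
Z(a) = 2*a/(4 + a) (Z(a) = (a + a)/(a + 4) = (2*a)/(4 + a) = 2*a/(4 + a))
P(1, Q(-4)) - Z(-19) = (-38 + (-8 - 4)) - 2*(-19)/(4 - 19) = (-38 - 12) - 2*(-19)/(-15) = -50 - 2*(-19)*(-1)/15 = -50 - 1*38/15 = -50 - 38/15 = -788/15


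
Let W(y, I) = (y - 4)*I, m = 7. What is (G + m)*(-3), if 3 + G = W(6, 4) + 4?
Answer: -48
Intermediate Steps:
W(y, I) = I*(-4 + y) (W(y, I) = (-4 + y)*I = I*(-4 + y))
G = 9 (G = -3 + (4*(-4 + 6) + 4) = -3 + (4*2 + 4) = -3 + (8 + 4) = -3 + 12 = 9)
(G + m)*(-3) = (9 + 7)*(-3) = 16*(-3) = -48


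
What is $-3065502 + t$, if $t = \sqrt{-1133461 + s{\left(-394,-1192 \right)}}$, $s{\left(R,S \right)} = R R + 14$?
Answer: $-3065502 + i \sqrt{978211} \approx -3.0655 \cdot 10^{6} + 989.05 i$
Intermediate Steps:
$s{\left(R,S \right)} = 14 + R^{2}$ ($s{\left(R,S \right)} = R^{2} + 14 = 14 + R^{2}$)
$t = i \sqrt{978211}$ ($t = \sqrt{-1133461 + \left(14 + \left(-394\right)^{2}\right)} = \sqrt{-1133461 + \left(14 + 155236\right)} = \sqrt{-1133461 + 155250} = \sqrt{-978211} = i \sqrt{978211} \approx 989.05 i$)
$-3065502 + t = -3065502 + i \sqrt{978211}$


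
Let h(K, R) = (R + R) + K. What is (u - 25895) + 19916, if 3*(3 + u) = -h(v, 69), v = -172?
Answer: -17912/3 ≈ -5970.7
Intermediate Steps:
h(K, R) = K + 2*R (h(K, R) = 2*R + K = K + 2*R)
u = 25/3 (u = -3 + (-(-172 + 2*69))/3 = -3 + (-(-172 + 138))/3 = -3 + (-1*(-34))/3 = -3 + (1/3)*34 = -3 + 34/3 = 25/3 ≈ 8.3333)
(u - 25895) + 19916 = (25/3 - 25895) + 19916 = -77660/3 + 19916 = -17912/3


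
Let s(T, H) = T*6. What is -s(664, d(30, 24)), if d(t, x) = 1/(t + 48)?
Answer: -3984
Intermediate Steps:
d(t, x) = 1/(48 + t)
s(T, H) = 6*T
-s(664, d(30, 24)) = -6*664 = -1*3984 = -3984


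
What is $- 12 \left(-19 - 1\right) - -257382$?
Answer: $257622$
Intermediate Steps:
$- 12 \left(-19 - 1\right) - -257382 = \left(-12\right) \left(-20\right) + 257382 = 240 + 257382 = 257622$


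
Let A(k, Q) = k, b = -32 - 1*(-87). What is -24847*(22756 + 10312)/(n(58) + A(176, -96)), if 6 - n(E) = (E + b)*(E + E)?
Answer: 410820298/6463 ≈ 63565.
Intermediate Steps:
b = 55 (b = -32 + 87 = 55)
n(E) = 6 - 2*E*(55 + E) (n(E) = 6 - (E + 55)*(E + E) = 6 - (55 + E)*2*E = 6 - 2*E*(55 + E))
-24847*(22756 + 10312)/(n(58) + A(176, -96)) = -24847*(22756 + 10312)/((6 - 110*58 - 2*58²) + 176) = -24847*33068/((6 - 6380 - 2*3364) + 176) = -24847*33068/((6 - 6380 - 6728) + 176) = -24847*33068/(-13102 + 176) = -24847/((-12926*1/33068)) = -24847/(-6463/16534) = -24847*(-16534/6463) = 410820298/6463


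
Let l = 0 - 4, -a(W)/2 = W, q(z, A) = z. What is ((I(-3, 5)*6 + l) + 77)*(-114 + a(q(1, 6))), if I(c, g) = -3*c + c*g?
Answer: -4292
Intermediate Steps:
a(W) = -2*W
l = -4
((I(-3, 5)*6 + l) + 77)*(-114 + a(q(1, 6))) = ((-3*(-3 + 5)*6 - 4) + 77)*(-114 - 2*1) = ((-3*2*6 - 4) + 77)*(-114 - 2) = ((-6*6 - 4) + 77)*(-116) = ((-36 - 4) + 77)*(-116) = (-40 + 77)*(-116) = 37*(-116) = -4292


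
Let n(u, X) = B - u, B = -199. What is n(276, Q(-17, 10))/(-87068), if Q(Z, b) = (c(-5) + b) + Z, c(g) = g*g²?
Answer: 475/87068 ≈ 0.0054555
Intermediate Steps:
c(g) = g³
Q(Z, b) = -125 + Z + b (Q(Z, b) = ((-5)³ + b) + Z = (-125 + b) + Z = -125 + Z + b)
n(u, X) = -199 - u
n(276, Q(-17, 10))/(-87068) = (-199 - 1*276)/(-87068) = (-199 - 276)*(-1/87068) = -475*(-1/87068) = 475/87068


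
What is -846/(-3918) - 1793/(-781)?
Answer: 116450/46363 ≈ 2.5117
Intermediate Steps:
-846/(-3918) - 1793/(-781) = -846*(-1/3918) - 1793*(-1/781) = 141/653 + 163/71 = 116450/46363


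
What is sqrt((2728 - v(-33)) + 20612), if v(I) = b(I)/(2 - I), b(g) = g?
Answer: sqrt(28592655)/35 ≈ 152.78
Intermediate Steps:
v(I) = I/(2 - I)
sqrt((2728 - v(-33)) + 20612) = sqrt((2728 - (-1)*(-33)/(-2 - 33)) + 20612) = sqrt((2728 - (-1)*(-33)/(-35)) + 20612) = sqrt((2728 - (-1)*(-33)*(-1)/35) + 20612) = sqrt((2728 - 1*(-33/35)) + 20612) = sqrt((2728 + 33/35) + 20612) = sqrt(95513/35 + 20612) = sqrt(816933/35) = sqrt(28592655)/35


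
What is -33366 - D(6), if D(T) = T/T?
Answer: -33367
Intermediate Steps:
D(T) = 1
-33366 - D(6) = -33366 - 1*1 = -33366 - 1 = -33367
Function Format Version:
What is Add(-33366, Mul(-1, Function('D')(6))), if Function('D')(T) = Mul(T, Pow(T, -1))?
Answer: -33367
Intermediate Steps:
Function('D')(T) = 1
Add(-33366, Mul(-1, Function('D')(6))) = Add(-33366, Mul(-1, 1)) = Add(-33366, -1) = -33367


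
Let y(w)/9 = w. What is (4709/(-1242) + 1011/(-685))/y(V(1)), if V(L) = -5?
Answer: 4481327/38284650 ≈ 0.11705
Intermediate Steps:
y(w) = 9*w
(4709/(-1242) + 1011/(-685))/y(V(1)) = (4709/(-1242) + 1011/(-685))/((9*(-5))) = (4709*(-1/1242) + 1011*(-1/685))/(-45) = (-4709/1242 - 1011/685)*(-1/45) = -4481327/850770*(-1/45) = 4481327/38284650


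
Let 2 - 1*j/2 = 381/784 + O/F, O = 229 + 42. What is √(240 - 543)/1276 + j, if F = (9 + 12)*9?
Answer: 1697/10584 + I*√303/1276 ≈ 0.16034 + 0.013642*I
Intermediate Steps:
O = 271
F = 189 (F = 21*9 = 189)
j = 1697/10584 (j = 4 - 2*(381/784 + 271/189) = 4 - 2*40639/21168 = 4 - 40639/10584 = 1697/10584 ≈ 0.16034)
√(240 - 543)/1276 + j = √(240 - 543)/1276 + 1697/10584 = √(-303)/1276 + 1697/10584 = (I*√303)/1276 + 1697/10584 = I*√303/1276 + 1697/10584 = 1697/10584 + I*√303/1276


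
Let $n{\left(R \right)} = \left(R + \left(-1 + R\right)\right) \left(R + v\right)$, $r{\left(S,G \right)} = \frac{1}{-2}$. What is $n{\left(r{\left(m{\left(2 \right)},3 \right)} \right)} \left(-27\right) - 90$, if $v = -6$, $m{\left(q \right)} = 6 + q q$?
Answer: $-441$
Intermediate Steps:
$m{\left(q \right)} = 6 + q^{2}$
$r{\left(S,G \right)} = - \frac{1}{2}$
$n{\left(R \right)} = \left(-1 + 2 R\right) \left(-6 + R\right)$ ($n{\left(R \right)} = \left(R + \left(-1 + R\right)\right) \left(R - 6\right) = \left(-1 + 2 R\right) \left(-6 + R\right)$)
$n{\left(r{\left(m{\left(2 \right)},3 \right)} \right)} \left(-27\right) - 90 = \left(6 - - \frac{13}{2} + 2 \left(- \frac{1}{2}\right)^{2}\right) \left(-27\right) - 90 = \left(6 + \frac{13}{2} + 2 \cdot \frac{1}{4}\right) \left(-27\right) - 90 = \left(6 + \frac{13}{2} + \frac{1}{2}\right) \left(-27\right) - 90 = 13 \left(-27\right) - 90 = -351 - 90 = -441$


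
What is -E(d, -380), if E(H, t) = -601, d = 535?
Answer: 601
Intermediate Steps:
-E(d, -380) = -1*(-601) = 601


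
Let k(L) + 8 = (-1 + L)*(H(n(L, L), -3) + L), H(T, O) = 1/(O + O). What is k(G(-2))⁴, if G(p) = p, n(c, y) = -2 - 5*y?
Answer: 81/16 ≈ 5.0625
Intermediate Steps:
H(T, O) = 1/(2*O)
k(L) = -8 + (-1 + L)*(-⅙ + L) (k(L) = -8 + (-1 + L)*((½)/(-3) + L) = -8 + (-1 + L)*((½)*(-⅓) + L) = -8 + (-1 + L)*(-⅙ + L))
k(G(-2))⁴ = (-47/6 + (-2)² - 7/6*(-2))⁴ = (-47/6 + 4 + 7/3)⁴ = (-3/2)⁴ = 81/16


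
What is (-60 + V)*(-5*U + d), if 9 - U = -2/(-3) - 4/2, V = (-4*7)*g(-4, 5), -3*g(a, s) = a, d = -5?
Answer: 49640/9 ≈ 5515.6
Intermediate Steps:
g(a, s) = -a/3
V = -112/3 (V = (-4*7)*(-⅓*(-4)) = -28*4/3 = -112/3 ≈ -37.333)
U = 31/3 (U = 9 - (-2/(-3) - 4/2) = 9 - (-2*(-⅓) - 4*½) = 9 - (⅔ - 2) = 9 - 1*(-4/3) = 9 + 4/3 = 31/3 ≈ 10.333)
(-60 + V)*(-5*U + d) = (-60 - 112/3)*(-5*31/3 - 5) = -292*(-155/3 - 5)/3 = -292/3*(-170/3) = 49640/9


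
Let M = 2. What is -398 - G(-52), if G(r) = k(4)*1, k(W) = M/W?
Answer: -797/2 ≈ -398.50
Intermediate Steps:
k(W) = 2/W
G(r) = 1/2 (G(r) = (2/4)*1 = (2*(1/4))*1 = (1/2)*1 = 1/2)
-398 - G(-52) = -398 - 1*1/2 = -398 - 1/2 = -797/2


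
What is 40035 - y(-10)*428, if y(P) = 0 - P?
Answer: 35755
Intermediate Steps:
y(P) = -P
40035 - y(-10)*428 = 40035 - (-1*(-10))*428 = 40035 - 10*428 = 40035 - 1*4280 = 40035 - 4280 = 35755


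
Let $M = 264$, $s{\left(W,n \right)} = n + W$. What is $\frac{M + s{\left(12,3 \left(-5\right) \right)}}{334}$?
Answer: $\frac{261}{334} \approx 0.78144$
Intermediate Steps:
$s{\left(W,n \right)} = W + n$
$\frac{M + s{\left(12,3 \left(-5\right) \right)}}{334} = \frac{264 + \left(12 + 3 \left(-5\right)\right)}{334} = \left(264 + \left(12 - 15\right)\right) \frac{1}{334} = \left(264 - 3\right) \frac{1}{334} = 261 \cdot \frac{1}{334} = \frac{261}{334}$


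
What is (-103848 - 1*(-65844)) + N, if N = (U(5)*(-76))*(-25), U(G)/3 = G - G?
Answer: -38004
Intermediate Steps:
U(G) = 0 (U(G) = 3*(G - G) = 3*0 = 0)
N = 0 (N = (0*(-76))*(-25) = 0*(-25) = 0)
(-103848 - 1*(-65844)) + N = (-103848 - 1*(-65844)) + 0 = (-103848 + 65844) + 0 = -38004 + 0 = -38004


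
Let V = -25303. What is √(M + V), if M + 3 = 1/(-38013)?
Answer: I*√36566870642727/38013 ≈ 159.08*I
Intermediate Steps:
M = -114040/38013 (M = -3 + 1/(-38013) = -3 - 1/38013 = -114040/38013 ≈ -3.0000)
√(M + V) = √(-114040/38013 - 25303) = √(-961956979/38013) = I*√36566870642727/38013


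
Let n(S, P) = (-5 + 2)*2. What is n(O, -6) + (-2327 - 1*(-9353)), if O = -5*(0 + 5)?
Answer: 7020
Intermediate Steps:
O = -25 (O = -5*5 = -25)
n(S, P) = -6 (n(S, P) = -3*2 = -6)
n(O, -6) + (-2327 - 1*(-9353)) = -6 + (-2327 - 1*(-9353)) = -6 + (-2327 + 9353) = -6 + 7026 = 7020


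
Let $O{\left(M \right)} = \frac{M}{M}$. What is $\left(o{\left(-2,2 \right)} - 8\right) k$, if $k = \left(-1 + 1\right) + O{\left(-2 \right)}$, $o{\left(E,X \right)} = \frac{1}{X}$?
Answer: $- \frac{15}{2} \approx -7.5$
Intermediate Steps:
$O{\left(M \right)} = 1$
$k = 1$ ($k = \left(-1 + 1\right) + 1 = 0 + 1 = 1$)
$\left(o{\left(-2,2 \right)} - 8\right) k = \left(\frac{1}{2} - 8\right) 1 = \left(- \frac{15}{2}\right) 1 = - \frac{15}{2}$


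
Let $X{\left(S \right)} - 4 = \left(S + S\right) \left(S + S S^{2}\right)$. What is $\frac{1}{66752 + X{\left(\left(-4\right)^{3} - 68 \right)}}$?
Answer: $\frac{1}{607293156} \approx 1.6467 \cdot 10^{-9}$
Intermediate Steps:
$X{\left(S \right)} = 4 + 2 S \left(S + S^{3}\right)$ ($X{\left(S \right)} = 4 + \left(S + S\right) \left(S + S S^{2}\right) = 4 + 2 S \left(S + S^{3}\right)$)
$\frac{1}{66752 + X{\left(\left(-4\right)^{3} - 68 \right)}} = \frac{1}{66752 + \left(4 + 2 \left(\left(-4\right)^{3} - 68\right)^{2} + 2 \left(\left(-4\right)^{3} - 68\right)^{4}\right)} = \frac{1}{66752 + \left(4 + 2 \left(-64 - 68\right)^{2} + 2 \left(-64 - 68\right)^{4}\right)} = \frac{1}{66752 + \left(4 + 2 \left(-132\right)^{2} + 2 \left(-132\right)^{4}\right)} = \frac{1}{66752 + \left(4 + 2 \cdot 17424 + 2 \cdot 303595776\right)} = \frac{1}{66752 + \left(4 + 34848 + 607191552\right)} = \frac{1}{66752 + 607226404} = \frac{1}{607293156}$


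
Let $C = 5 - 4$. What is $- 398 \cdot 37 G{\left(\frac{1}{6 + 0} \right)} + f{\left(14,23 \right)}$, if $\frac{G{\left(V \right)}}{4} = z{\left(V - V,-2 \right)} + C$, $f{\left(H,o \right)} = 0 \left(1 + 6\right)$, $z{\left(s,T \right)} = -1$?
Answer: $0$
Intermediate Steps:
$C = 1$
$f{\left(H,o \right)} = 0$ ($f{\left(H,o \right)} = 0 \cdot 7 = 0$)
$G{\left(V \right)} = 0$ ($G{\left(V \right)} = 4 \left(-1 + 1\right) = 4 \cdot 0 = 0$)
$- 398 \cdot 37 G{\left(\frac{1}{6 + 0} \right)} + f{\left(14,23 \right)} = - 398 \cdot 37 \cdot 0 + 0 = \left(-398\right) 0 + 0 = 0 + 0 = 0$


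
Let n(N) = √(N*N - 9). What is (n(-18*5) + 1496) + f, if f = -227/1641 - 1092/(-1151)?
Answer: 2827162031/1888791 + 3*√899 ≈ 1586.8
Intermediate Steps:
n(N) = √(-9 + N²) (n(N) = √(N² - 9) = √(-9 + N²))
f = 1530695/1888791 (f = -227*1/1641 - 1092*(-1/1151) = -227/1641 + 1092/1151 = 1530695/1888791 ≈ 0.81041)
(n(-18*5) + 1496) + f = (√(-9 + (-18*5)²) + 1496) + 1530695/1888791 = (√(-9 + (-90)²) + 1496) + 1530695/1888791 = (√(-9 + 8100) + 1496) + 1530695/1888791 = (√8091 + 1496) + 1530695/1888791 = (3*√899 + 1496) + 1530695/1888791 = (1496 + 3*√899) + 1530695/1888791 = 2827162031/1888791 + 3*√899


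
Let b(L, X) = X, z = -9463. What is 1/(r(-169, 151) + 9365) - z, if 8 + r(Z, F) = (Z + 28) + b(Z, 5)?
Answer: 87258324/9221 ≈ 9463.0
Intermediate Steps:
r(Z, F) = 25 + Z (r(Z, F) = -8 + ((Z + 28) + 5) = -8 + ((28 + Z) + 5) = -8 + (33 + Z) = 25 + Z)
1/(r(-169, 151) + 9365) - z = 1/((25 - 169) + 9365) - 1*(-9463) = 1/(-144 + 9365) + 9463 = 1/9221 + 9463 = 87258324/9221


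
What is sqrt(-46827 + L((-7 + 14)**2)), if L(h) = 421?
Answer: I*sqrt(46406) ≈ 215.42*I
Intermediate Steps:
sqrt(-46827 + L((-7 + 14)**2)) = sqrt(-46827 + 421) = sqrt(-46406) = I*sqrt(46406)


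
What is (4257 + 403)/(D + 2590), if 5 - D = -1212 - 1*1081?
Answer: 1165/1222 ≈ 0.95335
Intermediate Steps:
D = 2298 (D = 5 - (-1212 - 1*1081) = 5 - (-1212 - 1081) = 5 - 1*(-2293) = 5 + 2293 = 2298)
(4257 + 403)/(D + 2590) = (4257 + 403)/(2298 + 2590) = 4660/4888 = 4660*(1/4888) = 1165/1222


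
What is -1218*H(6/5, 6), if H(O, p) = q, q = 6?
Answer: -7308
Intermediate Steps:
H(O, p) = 6
-1218*H(6/5, 6) = -1218*6 = -7308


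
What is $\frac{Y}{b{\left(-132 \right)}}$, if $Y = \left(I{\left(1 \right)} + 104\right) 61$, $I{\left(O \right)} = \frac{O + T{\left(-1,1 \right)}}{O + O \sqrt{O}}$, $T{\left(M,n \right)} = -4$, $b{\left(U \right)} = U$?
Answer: $- \frac{12505}{264} \approx -47.367$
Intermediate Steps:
$I{\left(O \right)} = \frac{-4 + O}{O + O^{\frac{3}{2}}}$ ($I{\left(O \right)} = \frac{O - 4}{O + O \sqrt{O}} = \frac{-4 + O}{O + O^{\frac{3}{2}}}$)
$Y = \frac{12505}{2}$ ($Y = \left(\frac{-4 + 1}{1 + 1^{\frac{3}{2}}} + 104\right) 61 = \left(\frac{1}{1 + 1} \left(-3\right) + 104\right) 61 = \left(\frac{1}{2} \left(-3\right) + 104\right) 61 = \left(- \frac{3}{2} + 104\right) 61 = \frac{205}{2} \cdot 61 = \frac{12505}{2} \approx 6252.5$)
$\frac{Y}{b{\left(-132 \right)}} = \frac{12505}{2 \left(-132\right)} = \frac{12505}{2} \left(- \frac{1}{132}\right) = - \frac{12505}{264}$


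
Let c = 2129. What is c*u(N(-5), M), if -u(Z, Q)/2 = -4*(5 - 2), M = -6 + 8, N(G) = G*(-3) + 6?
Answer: 51096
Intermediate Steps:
N(G) = 6 - 3*G (N(G) = -3*G + 6 = 6 - 3*G)
M = 2
u(Z, Q) = 24 (u(Z, Q) = -(-8)*(5 - 2) = -(-8)*3 = -2*(-12) = 24)
c*u(N(-5), M) = 2129*24 = 51096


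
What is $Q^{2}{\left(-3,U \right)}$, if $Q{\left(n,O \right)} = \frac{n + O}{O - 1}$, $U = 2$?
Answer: $1$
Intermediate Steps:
$Q{\left(n,O \right)} = \frac{O + n}{-1 + O}$
$Q^{2}{\left(-3,U \right)} = \left(\frac{2 - 3}{-1 + 2}\right)^{2} = \left(1^{-1} \left(-1\right)\right)^{2} = \left(1 \left(-1\right)\right)^{2} = \left(-1\right)^{2} = 1$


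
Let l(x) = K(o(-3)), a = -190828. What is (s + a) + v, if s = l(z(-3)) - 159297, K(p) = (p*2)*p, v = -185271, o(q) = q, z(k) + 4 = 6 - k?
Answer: -535378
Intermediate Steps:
z(k) = 2 - k (z(k) = -4 + (6 - k) = 2 - k)
K(p) = 2*p**2 (K(p) = (2*p)*p = 2*p**2)
l(x) = 18 (l(x) = 2*(-3)**2 = 2*9 = 18)
s = -159279 (s = 18 - 159297 = -159279)
(s + a) + v = (-159279 - 190828) - 185271 = -350107 - 185271 = -535378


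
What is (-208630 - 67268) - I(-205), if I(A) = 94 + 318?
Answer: -276310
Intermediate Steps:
I(A) = 412
(-208630 - 67268) - I(-205) = (-208630 - 67268) - 1*412 = -275898 - 412 = -276310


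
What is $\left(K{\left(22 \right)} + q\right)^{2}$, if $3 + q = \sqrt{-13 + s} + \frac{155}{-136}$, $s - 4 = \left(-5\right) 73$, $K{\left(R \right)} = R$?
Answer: $- \frac{1017463}{18496} + \frac{2429 i \sqrt{374}}{68} \approx -55.01 + 690.8 i$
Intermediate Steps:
$s = -361$ ($s = 4 - 365 = -361$)
$q = - \frac{563}{136} + i \sqrt{374}$ ($q = -3 + \left(\sqrt{-13 - 361} + \frac{155}{-136}\right) = -3 + \left(\sqrt{-374} + 155 \left(- \frac{1}{136}\right)\right) = -3 - \left(\frac{155}{136} - i \sqrt{374}\right) = - \frac{563}{136} + i \sqrt{374} \approx -4.1397 + 19.339 i$)
$\left(K{\left(22 \right)} + q\right)^{2} = \left(22 - \left(\frac{563}{136} - i \sqrt{374}\right)\right)^{2} = \left(\frac{2429}{136} + i \sqrt{374}\right)^{2}$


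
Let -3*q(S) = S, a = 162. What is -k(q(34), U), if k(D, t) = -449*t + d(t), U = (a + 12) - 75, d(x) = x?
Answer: 44352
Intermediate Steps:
q(S) = -S/3
U = 99 (U = (162 + 12) - 75 = 174 - 75 = 99)
k(D, t) = -448*t (k(D, t) = -449*t + t = -448*t)
-k(q(34), U) = -(-448)*99 = -1*(-44352) = 44352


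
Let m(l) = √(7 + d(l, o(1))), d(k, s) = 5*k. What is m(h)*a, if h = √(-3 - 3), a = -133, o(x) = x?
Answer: -133*√(7 + 5*I*√6) ≈ -432.06 - 250.71*I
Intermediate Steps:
h = I*√6 (h = √(-6) = I*√6 ≈ 2.4495*I)
m(l) = √(7 + 5*l)
m(h)*a = √(7 + 5*(I*√6))*(-133) = √(7 + 5*I*√6)*(-133) = -133*√(7 + 5*I*√6)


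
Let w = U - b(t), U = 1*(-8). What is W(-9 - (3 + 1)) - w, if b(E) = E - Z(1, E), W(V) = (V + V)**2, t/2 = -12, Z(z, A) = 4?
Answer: 656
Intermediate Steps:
t = -24 (t = 2*(-12) = -24)
U = -8
W(V) = 4*V**2 (W(V) = (2*V)**2 = 4*V**2)
b(E) = -4 + E (b(E) = E - 1*4 = E - 4 = -4 + E)
w = 20 (w = -8 - (-4 - 24) = -8 - 1*(-28) = -8 + 28 = 20)
W(-9 - (3 + 1)) - w = 4*(-9 - (3 + 1))**2 - 1*20 = 4*(-9 - 1*4)**2 - 20 = 4*(-9 - 4)**2 - 20 = 4*(-13)**2 - 20 = 4*169 - 20 = 676 - 20 = 656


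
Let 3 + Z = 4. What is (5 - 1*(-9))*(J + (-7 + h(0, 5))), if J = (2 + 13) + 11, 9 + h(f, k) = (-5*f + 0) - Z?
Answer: 126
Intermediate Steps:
Z = 1 (Z = -3 + 4 = 1)
h(f, k) = -10 - 5*f (h(f, k) = -9 + ((-5*f + 0) - 1*1) = -9 + (-5*f - 1) = -9 + (-1 - 5*f) = -10 - 5*f)
J = 26 (J = 15 + 11 = 26)
(5 - 1*(-9))*(J + (-7 + h(0, 5))) = (5 - 1*(-9))*(26 + (-7 + (-10 - 5*0))) = (5 + 9)*(26 + (-7 + (-10 + 0))) = 14*(26 + (-7 - 10)) = 14*(26 - 17) = 14*9 = 126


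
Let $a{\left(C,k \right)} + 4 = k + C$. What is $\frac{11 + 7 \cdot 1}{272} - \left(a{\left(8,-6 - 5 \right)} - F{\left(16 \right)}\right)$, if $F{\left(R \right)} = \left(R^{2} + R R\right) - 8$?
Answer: $\frac{69505}{136} \approx 511.07$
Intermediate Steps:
$F{\left(R \right)} = -8 + 2 R^{2}$ ($F{\left(R \right)} = \left(R^{2} + R^{2}\right) - 8 = 2 R^{2} - 8 = -8 + 2 R^{2}$)
$a{\left(C,k \right)} = -4 + C + k$ ($a{\left(C,k \right)} = -4 + \left(k + C\right) = -4 + \left(C + k\right) = -4 + C + k$)
$\frac{11 + 7 \cdot 1}{272} - \left(a{\left(8,-6 - 5 \right)} - F{\left(16 \right)}\right) = \frac{11 + 7 \cdot 1}{272} - \left(\left(-4 + 8 - 11\right) - \left(-8 + 2 \cdot 16^{2}\right)\right) = \left(11 + 7\right) \frac{1}{272} - \left(\left(-4 + 8 - 11\right) - \left(-8 + 2 \cdot 256\right)\right) = 18 \cdot \frac{1}{272} - \left(-7 - \left(-8 + 512\right)\right) = \frac{9}{136} - \left(-7 - 504\right) = \frac{9}{136} - -511 = \frac{9}{136} + 511 = \frac{69505}{136}$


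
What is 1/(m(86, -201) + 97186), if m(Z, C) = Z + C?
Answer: 1/97071 ≈ 1.0302e-5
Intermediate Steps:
m(Z, C) = C + Z
1/(m(86, -201) + 97186) = 1/((-201 + 86) + 97186) = 1/(-115 + 97186) = 1/97071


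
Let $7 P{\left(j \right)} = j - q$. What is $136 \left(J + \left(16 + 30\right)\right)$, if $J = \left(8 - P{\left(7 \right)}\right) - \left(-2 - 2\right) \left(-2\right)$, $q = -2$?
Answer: $\frac{42568}{7} \approx 6081.1$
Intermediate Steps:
$P{\left(j \right)} = \frac{2}{7} + \frac{j}{7}$ ($P{\left(j \right)} = \frac{j - -2}{7} = \frac{j + 2}{7} = \frac{2 + j}{7} = \frac{2}{7} + \frac{j}{7}$)
$J = - \frac{9}{7}$ ($J = \left(8 - \left(\frac{2}{7} + \frac{1}{7} \cdot 7\right)\right) - \left(-2 - 2\right) \left(-2\right) = \left(8 - \left(\frac{2}{7} + 1\right)\right) - \left(-4\right) \left(-2\right) = \left(8 - \frac{9}{7}\right) - 8 = \frac{47}{7} - 8 = - \frac{9}{7} \approx -1.2857$)
$136 \left(J + \left(16 + 30\right)\right) = 136 \left(- \frac{9}{7} + \left(16 + 30\right)\right) = 136 \left(- \frac{9}{7} + 46\right) = 136 \cdot \frac{313}{7} = \frac{42568}{7}$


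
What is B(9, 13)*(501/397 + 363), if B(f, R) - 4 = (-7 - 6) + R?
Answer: 578448/397 ≈ 1457.0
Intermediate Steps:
B(f, R) = -9 + R (B(f, R) = 4 + ((-7 - 6) + R) = 4 + (-13 + R) = -9 + R)
B(9, 13)*(501/397 + 363) = (-9 + 13)*(501/397 + 363) = 4*(501*(1/397) + 363) = 4*(501/397 + 363) = 4*(144612/397) = 578448/397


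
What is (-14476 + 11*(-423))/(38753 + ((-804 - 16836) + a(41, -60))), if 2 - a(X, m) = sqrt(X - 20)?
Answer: -403908835/445843204 - 19129*sqrt(21)/445843204 ≈ -0.90614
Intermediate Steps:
a(X, m) = 2 - sqrt(-20 + X) (a(X, m) = 2 - sqrt(X - 20) = 2 - sqrt(-20 + X))
(-14476 + 11*(-423))/(38753 + ((-804 - 16836) + a(41, -60))) = (-14476 + 11*(-423))/(38753 + ((-804 - 16836) + (2 - sqrt(-20 + 41)))) = (-14476 - 4653)/(38753 + (-17640 + (2 - sqrt(21)))) = -19129/(38753 + (-17638 - sqrt(21))) = -19129/(21115 - sqrt(21))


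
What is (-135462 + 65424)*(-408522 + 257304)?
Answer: 10591006284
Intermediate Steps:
(-135462 + 65424)*(-408522 + 257304) = -70038*(-151218) = 10591006284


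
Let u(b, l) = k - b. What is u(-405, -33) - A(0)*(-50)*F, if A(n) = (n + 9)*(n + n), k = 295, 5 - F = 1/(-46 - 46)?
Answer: 700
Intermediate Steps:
F = 461/92 (F = 5 - 1/(-46 - 46) = 5 - 1/(-92) = 5 - 1*(-1/92) = 5 + 1/92 = 461/92 ≈ 5.0109)
u(b, l) = 295 - b
A(n) = 2*n*(9 + n) (A(n) = (9 + n)*(2*n) = 2*n*(9 + n))
u(-405, -33) - A(0)*(-50)*F = (295 - 1*(-405)) - (2*0*(9 + 0))*(-50)*461/92 = (295 + 405) - (2*0*9)*(-50)*461/92 = 700 - 0*(-50)*461/92 = 700 - 0*461/92 = 700 - 1*0 = 700 + 0 = 700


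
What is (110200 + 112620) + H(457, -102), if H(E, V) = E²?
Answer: 431669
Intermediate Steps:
(110200 + 112620) + H(457, -102) = (110200 + 112620) + 457² = 222820 + 208849 = 431669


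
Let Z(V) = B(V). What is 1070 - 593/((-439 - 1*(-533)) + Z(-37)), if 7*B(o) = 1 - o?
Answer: 740569/696 ≈ 1064.0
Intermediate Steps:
B(o) = ⅐ - o/7 (B(o) = (1 - o)/7 = ⅐ - o/7)
Z(V) = ⅐ - V/7
1070 - 593/((-439 - 1*(-533)) + Z(-37)) = 1070 - 593/((-439 - 1*(-533)) + (⅐ - ⅐*(-37))) = 1070 - 593/((-439 + 533) + (⅐ + 37/7)) = 1070 - 593/(94 + 38/7) = 1070 - 593/(696/7) = 1070 + (7/696)*(-593) = 1070 - 4151/696 = 740569/696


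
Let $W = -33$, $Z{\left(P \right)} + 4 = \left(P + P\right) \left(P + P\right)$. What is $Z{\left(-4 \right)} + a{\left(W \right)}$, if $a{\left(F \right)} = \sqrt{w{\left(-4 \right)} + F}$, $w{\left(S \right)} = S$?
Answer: $60 + i \sqrt{37} \approx 60.0 + 6.0828 i$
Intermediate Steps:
$Z{\left(P \right)} = -4 + 4 P^{2}$ ($Z{\left(P \right)} = -4 + \left(P + P\right) \left(P + P\right) = -4 + 2 P 2 P = -4 + 4 P^{2}$)
$a{\left(F \right)} = \sqrt{-4 + F}$
$Z{\left(-4 \right)} + a{\left(W \right)} = \left(-4 + 4 \left(-4\right)^{2}\right) + \sqrt{-4 - 33} = \left(-4 + 4 \cdot 16\right) + \sqrt{-37} = \left(-4 + 64\right) + i \sqrt{37} = 60 + i \sqrt{37}$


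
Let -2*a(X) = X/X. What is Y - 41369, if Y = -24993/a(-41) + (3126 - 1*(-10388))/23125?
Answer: 199281639/23125 ≈ 8617.6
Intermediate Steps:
a(X) = -1/2 (a(X) = -X/(2*X) = -1/2*1 = -1/2)
Y = 1155939764/23125 (Y = -24993/(-1/2) + (3126 - 1*(-10388))/23125 = -24993*(-2) + (3126 + 10388)*(1/23125) = 49986 + 13514*(1/23125) = 49986 + 13514/23125 = 1155939764/23125 ≈ 49987.)
Y - 41369 = 1155939764/23125 - 41369 = 199281639/23125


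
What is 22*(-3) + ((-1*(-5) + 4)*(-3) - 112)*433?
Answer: -60253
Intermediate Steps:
22*(-3) + ((-1*(-5) + 4)*(-3) - 112)*433 = -66 + ((5 + 4)*(-3) - 112)*433 = -66 + (9*(-3) - 112)*433 = -66 + (-27 - 112)*433 = -66 - 139*433 = -66 - 60187 = -60253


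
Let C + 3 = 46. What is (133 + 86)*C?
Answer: 9417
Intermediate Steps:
C = 43 (C = -3 + 46 = 43)
(133 + 86)*C = (133 + 86)*43 = 219*43 = 9417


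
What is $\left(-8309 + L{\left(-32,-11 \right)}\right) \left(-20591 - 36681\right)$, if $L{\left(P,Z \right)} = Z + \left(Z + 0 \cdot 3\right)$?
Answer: $477133032$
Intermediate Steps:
$L{\left(P,Z \right)} = 2 Z$ ($L{\left(P,Z \right)} = Z + \left(Z + 0\right) = Z + Z = 2 Z$)
$\left(-8309 + L{\left(-32,-11 \right)}\right) \left(-20591 - 36681\right) = \left(-8309 + 2 \left(-11\right)\right) \left(-20591 - 36681\right) = \left(-8309 - 22\right) \left(-57272\right) = \left(-8331\right) \left(-57272\right) = 477133032$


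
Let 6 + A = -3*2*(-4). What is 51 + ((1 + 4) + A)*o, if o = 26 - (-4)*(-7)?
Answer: 5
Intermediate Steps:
A = 18 (A = -6 - 3*2*(-4) = -6 - 6*(-4) = -6 + 24 = 18)
o = -2 (o = 26 - 1*28 = 26 - 28 = -2)
51 + ((1 + 4) + A)*o = 51 + ((1 + 4) + 18)*(-2) = 51 + (5 + 18)*(-2) = 51 + 23*(-2) = 51 - 46 = 5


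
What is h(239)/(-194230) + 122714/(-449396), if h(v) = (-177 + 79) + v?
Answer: -2987263132/10910773135 ≈ -0.27379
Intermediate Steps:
h(v) = -98 + v
h(239)/(-194230) + 122714/(-449396) = (-98 + 239)/(-194230) + 122714/(-449396) = 141*(-1/194230) + 122714*(-1/449396) = -141/194230 - 61357/224698 = -2987263132/10910773135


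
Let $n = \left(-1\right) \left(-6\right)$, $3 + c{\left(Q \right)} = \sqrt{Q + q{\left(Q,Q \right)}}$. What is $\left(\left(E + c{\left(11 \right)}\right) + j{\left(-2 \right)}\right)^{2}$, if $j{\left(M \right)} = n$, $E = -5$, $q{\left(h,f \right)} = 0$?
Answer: $\left(-2 + \sqrt{11}\right)^{2} \approx 1.7335$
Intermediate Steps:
$c{\left(Q \right)} = -3 + \sqrt{Q}$ ($c{\left(Q \right)} = -3 + \sqrt{Q + 0} = -3 + \sqrt{Q}$)
$n = 6$
$j{\left(M \right)} = 6$
$\left(\left(E + c{\left(11 \right)}\right) + j{\left(-2 \right)}\right)^{2} = \left(\left(-5 - \left(3 - \sqrt{11}\right)\right) + 6\right)^{2} = \left(\left(-8 + \sqrt{11}\right) + 6\right)^{2} = \left(-2 + \sqrt{11}\right)^{2}$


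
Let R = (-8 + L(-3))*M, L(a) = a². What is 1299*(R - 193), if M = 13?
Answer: -233820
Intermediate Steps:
R = 13 (R = (-8 + (-3)²)*13 = (-8 + 9)*13 = 1*13 = 13)
1299*(R - 193) = 1299*(13 - 193) = 1299*(-180) = -233820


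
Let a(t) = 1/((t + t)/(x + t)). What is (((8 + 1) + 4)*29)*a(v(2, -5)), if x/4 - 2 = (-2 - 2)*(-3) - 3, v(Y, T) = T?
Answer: -14703/10 ≈ -1470.3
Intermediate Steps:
x = 44 (x = 8 + 4*((-2 - 2)*(-3) - 3) = 8 + 4*(-4*(-3) - 3) = 8 + 4*(12 - 3) = 8 + 4*9 = 8 + 36 = 44)
a(t) = (44 + t)/(2*t) (a(t) = 1/((t + t)/(44 + t)) = 1/((2*t)/(44 + t)) = 1/(2*t/(44 + t)) = (44 + t)/(2*t))
(((8 + 1) + 4)*29)*a(v(2, -5)) = (((8 + 1) + 4)*29)*((½)*(44 - 5)/(-5)) = ((9 + 4)*29)*((½)*(-⅕)*39) = (13*29)*(-39/10) = 377*(-39/10) = -14703/10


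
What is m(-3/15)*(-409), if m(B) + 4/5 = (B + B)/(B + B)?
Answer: -409/5 ≈ -81.800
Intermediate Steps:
m(B) = ⅕ (m(B) = -⅘ + (B + B)/(B + B) = -⅘ + (2*B)/((2*B)) = -⅘ + (2*B)*(1/(2*B)) = -⅘ + 1 = ⅕)
m(-3/15)*(-409) = (⅕)*(-409) = -409/5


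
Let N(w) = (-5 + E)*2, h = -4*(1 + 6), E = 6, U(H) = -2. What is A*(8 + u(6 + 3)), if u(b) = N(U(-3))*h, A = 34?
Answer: -1632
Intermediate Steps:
h = -28 (h = -4*7 = -28)
N(w) = 2 (N(w) = (-5 + 6)*2 = 1*2 = 2)
u(b) = -56 (u(b) = 2*(-28) = -56)
A*(8 + u(6 + 3)) = 34*(8 - 56) = 34*(-48) = -1632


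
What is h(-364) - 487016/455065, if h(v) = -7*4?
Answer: -13228836/455065 ≈ -29.070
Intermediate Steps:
h(v) = -28
h(-364) - 487016/455065 = -28 - 487016/455065 = -13228836/455065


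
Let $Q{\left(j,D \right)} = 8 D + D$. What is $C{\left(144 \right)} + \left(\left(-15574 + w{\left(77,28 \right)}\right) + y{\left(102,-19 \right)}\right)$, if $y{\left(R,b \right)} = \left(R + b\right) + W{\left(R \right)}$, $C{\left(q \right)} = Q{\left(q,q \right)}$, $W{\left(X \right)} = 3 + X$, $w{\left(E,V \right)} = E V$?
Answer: $-11934$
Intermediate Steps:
$Q{\left(j,D \right)} = 9 D$
$C{\left(q \right)} = 9 q$
$y{\left(R,b \right)} = 3 + b + 2 R$ ($y{\left(R,b \right)} = \left(R + b\right) + \left(3 + R\right) = 3 + b + 2 R$)
$C{\left(144 \right)} + \left(\left(-15574 + w{\left(77,28 \right)}\right) + y{\left(102,-19 \right)}\right) = 9 \cdot 144 + \left(\left(-15574 + 77 \cdot 28\right) + \left(3 - 19 + 2 \cdot 102\right)\right) = 1296 + \left(\left(-15574 + 2156\right) + \left(3 - 19 + 204\right)\right) = 1296 + \left(-13418 + 188\right) = 1296 - 13230 = -11934$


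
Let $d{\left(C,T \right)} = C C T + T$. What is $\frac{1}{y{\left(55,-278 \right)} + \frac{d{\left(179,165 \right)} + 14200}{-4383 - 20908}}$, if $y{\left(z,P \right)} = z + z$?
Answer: $- \frac{25291}{2519120} \approx -0.01004$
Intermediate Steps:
$y{\left(z,P \right)} = 2 z$
$d{\left(C,T \right)} = T + T C^{2}$ ($d{\left(C,T \right)} = C^{2} T + T = T C^{2} + T = T + T C^{2}$)
$\frac{1}{y{\left(55,-278 \right)} + \frac{d{\left(179,165 \right)} + 14200}{-4383 - 20908}} = \frac{1}{2 \cdot 55 + \frac{165 \left(1 + 179^{2}\right) + 14200}{-4383 - 20908}} = \frac{1}{110 + \frac{165 \left(1 + 32041\right) + 14200}{-25291}} = \frac{1}{110 + \left(165 \cdot 32042 + 14200\right) \left(- \frac{1}{25291}\right)} = \frac{1}{110 + \left(5286930 + 14200\right) \left(- \frac{1}{25291}\right)} = \frac{1}{110 + 5301130 \left(- \frac{1}{25291}\right)} = \frac{1}{110 - \frac{5301130}{25291}} = \frac{1}{- \frac{2519120}{25291}} = - \frac{25291}{2519120}$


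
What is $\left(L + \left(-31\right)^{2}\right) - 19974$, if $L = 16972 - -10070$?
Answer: $8029$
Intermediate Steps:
$L = 27042$ ($L = 16972 + 10070 = 27042$)
$\left(L + \left(-31\right)^{2}\right) - 19974 = \left(27042 + \left(-31\right)^{2}\right) - 19974 = \left(27042 + 961\right) - 19974 = 28003 - 19974 = 8029$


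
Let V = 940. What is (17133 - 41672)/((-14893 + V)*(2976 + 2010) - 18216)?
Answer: 24539/69587874 ≈ 0.00035263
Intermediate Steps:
(17133 - 41672)/((-14893 + V)*(2976 + 2010) - 18216) = (17133 - 41672)/((-14893 + 940)*(2976 + 2010) - 18216) = -24539/(-13953*4986 - 18216) = -24539/(-69569658 - 18216) = -24539/(-69587874) = -24539*(-1/69587874) = 24539/69587874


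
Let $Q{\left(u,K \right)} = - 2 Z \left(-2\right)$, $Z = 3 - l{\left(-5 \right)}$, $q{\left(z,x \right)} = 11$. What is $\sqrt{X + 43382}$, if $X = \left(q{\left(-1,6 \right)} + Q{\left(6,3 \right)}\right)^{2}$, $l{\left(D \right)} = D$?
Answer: $\sqrt{45231} \approx 212.68$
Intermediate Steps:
$Z = 8$ ($Z = 3 - -5 = 3 + 5 = 8$)
$Q{\left(u,K \right)} = 32$ ($Q{\left(u,K \right)} = \left(-2\right) 8 \left(-2\right) = \left(-16\right) \left(-2\right) = 32$)
$X = 1849$ ($X = \left(11 + 32\right)^{2} = 43^{2} = 1849$)
$\sqrt{X + 43382} = \sqrt{1849 + 43382} = \sqrt{45231}$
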